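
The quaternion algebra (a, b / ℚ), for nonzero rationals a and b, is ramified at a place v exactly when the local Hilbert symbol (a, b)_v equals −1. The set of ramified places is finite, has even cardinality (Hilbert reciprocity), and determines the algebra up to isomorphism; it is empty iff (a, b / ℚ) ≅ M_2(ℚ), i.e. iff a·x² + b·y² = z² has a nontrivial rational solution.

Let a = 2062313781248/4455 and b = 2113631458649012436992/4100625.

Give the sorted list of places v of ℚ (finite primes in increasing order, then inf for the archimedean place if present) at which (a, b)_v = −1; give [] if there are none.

[5, 11, 19, 31]

(a, b) ≡ (2260587890, 17138) mod (ℚ^×)²; places V = {2, 3, 5, 7, 11, 13, 19, 23, 31, 37, 41, ∞}.
(a,b)_23: α=1, u≡6; β=2, v≡8 (mod 23); (6|23)=+1, (8|23)=+1; sign (−1)^0·+1^2·+1^1 = +1.
(a,b)_31: α=1, u≡24; β=2, v≡24 (mod 31); (24|31)=-1, (24|31)=-1; sign (−1)^0·-1^2·-1^1 = -1.
(a,b)_19: α=1, u≡1; β=1, v≡11 (mod 19); (1|19)=+1, (11|19)=+1; sign (−1)^1·+1^1·+1^1 = -1.
(a,b)_11: α=-1, u≡8; β=1, v≡10 (mod 11); (8|11)=-1, (10|11)=-1; sign (−1)^1·-1^1·-1^-1 = -1.
(a,b)_∞: sgn(2260587890)=+, sgn(17138)=+, so +1.
(a,b)_2: α=11, β=21; u≡1, v≡1 (mod 8); ε(u)ε(v)=0·0, αω(v)=11·0, βω(u)=21·0; sum ≡ 0  ⇒  +1.
(a,b)_5: α=-1, u≡3; β=-4, v≡2 (mod 5); (3|5)=-1, (2|5)=-1; sign (−1)^0·-1^-4·-1^-1 = -1.
(a,b)_7: α=2, u≡4; β=0, v≡1 (mod 7); (4|7)=+1, (1|7)=+1; sign (−1)^0·+1^0·+1^2 = +1.
(a,b)_41: α=1, u≡16; β=1, v≡25 (mod 41); (16|41)=+1, (25|41)=+1; sign (−1)^0·+1^1·+1^1 = +1.
(a,b)_13: α=0, u≡5; β=2, v≡12 (mod 13); (5|13)=-1, (12|13)=+1; sign (−1)^0·-1^2·+1^0 = +1.
(a,b)_3: α=-4, u≡2; β=-8, v≡2 (mod 3); (2|3)=-1, (2|3)=-1; sign (−1)^0·-1^-8·-1^-4 = +1.
(a,b)_37: α=1, u≡23; β=2, v≡4 (mod 37); (23|37)=-1, (4|37)=+1; sign (−1)^0·-1^2·+1^1 = +1.
|Ram(2260587890, 17138)| = 4, even; anisotropic at {5, 11, 19, 31}.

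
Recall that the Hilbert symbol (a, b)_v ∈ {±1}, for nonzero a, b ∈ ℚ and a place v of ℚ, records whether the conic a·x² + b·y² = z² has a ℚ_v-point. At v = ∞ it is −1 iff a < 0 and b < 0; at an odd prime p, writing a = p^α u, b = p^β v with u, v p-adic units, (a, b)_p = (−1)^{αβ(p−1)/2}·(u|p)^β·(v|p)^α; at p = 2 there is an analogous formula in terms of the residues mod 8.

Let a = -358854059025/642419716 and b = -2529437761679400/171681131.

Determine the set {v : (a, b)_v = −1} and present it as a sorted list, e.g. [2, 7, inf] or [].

(a, b) ≡ (-41, -23374) mod (ℚ^×)²; places V = {2, 3, 5, 7, 11, 13, 19, 23, 29, 31, 41, ∞}.
(a,b)_41: α=1, u≡5; β=2, v≡16 (mod 41); (5|41)=+1, (16|41)=+1; sign (−1)^0·+1^2·+1^1 = +1.
(a,b)_3: α=10, u≡1; β=14, v≡2 (mod 3); (1|3)=+1, (2|3)=-1; sign (−1)^0·+1^14·-1^10 = +1.
(a,b)_19: α=-2, u≡1; β=-2, v≡15 (mod 19); (1|19)=+1, (15|19)=-1; sign (−1)^0·+1^-2·-1^-2 = +1.
(a,b)_31: α=0, u≡11; β=-1, v≡26 (mod 31); (11|31)=-1, (26|31)=-1; sign (−1)^0·-1^-1·-1^0 = -1.
(a,b)_11: α=2, u≡3; β=2, v≡9 (mod 11); (3|11)=+1, (9|11)=+1; sign (−1)^0·+1^2·+1^2 = +1.
(a,b)_7: α=2, u≡4; β=0, v≡5 (mod 7); (4|7)=+1, (5|7)=-1; sign (−1)^0·+1^0·-1^2 = +1.
(a,b)_∞: sgn(-41)=−, sgn(-23374)=−, so -1.
(a,b)_29: α=-2, u≡21; β=-1, v≡28 (mod 29); (21|29)=-1, (28|29)=+1; sign (−1)^0·-1^-1·+1^-2 = -1.
(a,b)_13: α=0, u≡2; β=1, v≡9 (mod 13); (2|13)=-1, (9|13)=+1; sign (−1)^0·-1^1·+1^0 = -1.
(a,b)_5: α=2, u≡4; β=2, v≡4 (mod 5); (4|5)=+1, (4|5)=+1; sign (−1)^0·+1^2·+1^2 = +1.
(a,b)_2: α=-2, β=3; u≡7, v≡1 (mod 8); ε(u)ε(v)=1·0, αω(v)=-2·0, βω(u)=3·0; sum ≡ 0  ⇒  +1.
(a,b)_23: α=-2, u≡15; β=-2, v≡10 (mod 23); (15|23)=-1, (10|23)=-1; sign (−1)^0·-1^-2·-1^-2 = +1.
(-41, -23374 / ℚ) ramifies at {13, 29, 31, ∞}: a division algebra.

[13, 29, 31, inf]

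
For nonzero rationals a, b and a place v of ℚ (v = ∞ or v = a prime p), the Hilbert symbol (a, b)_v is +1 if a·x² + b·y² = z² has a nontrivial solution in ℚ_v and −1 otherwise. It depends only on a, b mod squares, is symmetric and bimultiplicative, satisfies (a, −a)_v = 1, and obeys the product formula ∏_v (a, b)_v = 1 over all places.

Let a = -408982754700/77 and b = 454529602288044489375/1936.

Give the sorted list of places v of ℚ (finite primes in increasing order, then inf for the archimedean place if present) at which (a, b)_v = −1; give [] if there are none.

Mod squares: a ≡ -391391, b ≡ 23. Check v ∈ {∞, 2, 3, 5, 7, 11, 13, 17, 23}.
v=17: a=17^1·(≡11), b=17^2·(≡5) mod 17; (11|17)=-1, (5|17)=-1; (−1)^{1·2·8}·(-1)^2·(-1)^1 = -1.
v=5: a=5^2·(≡1), b=5^4·(≡3) mod 5; (1|5)=+1, (3|5)=-1; (−1)^{2·4·2}·(+1)^4·(-1)^2 = +1.
v=13: a=13^3·(≡1), b=13^6·(≡3) mod 13; (1|13)=+1, (3|13)=+1; (−1)^{3·6·6}·(+1)^6·(+1)^3 = +1.
v=∞: -391391 < 0 and 23 > 0  ⇒  (a,b)_∞ = +1.
v=7: a=7^-1·(≡3), b=7^0·(≡2) mod 7; (3|7)=-1, (2|7)=+1; (−1)^{-1·0·3}·(-1)^0·(+1)^-1 = +1.
v=3: a=3^2·(≡1), b=3^4·(≡2) mod 3; (1|3)=+1, (2|3)=-1; (−1)^{2·4·1}·(+1)^4·(-1)^2 = +1.
v=23: a=23^3·(≡4), b=23^5·(≡16) mod 23; (4|23)=+1, (16|23)=+1; (−1)^{3·5·11}·(+1)^5·(+1)^3 = -1.
v=2: v_2(a)=2, v_2(b)=-4; units ≡ 1, 7 (mod 8); ε·ε+αω+βω = 0·1+2·0+-4·0 ≡ 0  ⇒  (a,b)_2 = +1.
v=11: a=11^-1·(≡9), b=11^-2·(≡3) mod 11; (9|11)=+1, (3|11)=+1; (−1)^{-1·-2·5}·(+1)^-2·(+1)^-1 = +1.
(-391391, 23 / ℚ) ramifies at {17, 23}: a division algebra.

[17, 23]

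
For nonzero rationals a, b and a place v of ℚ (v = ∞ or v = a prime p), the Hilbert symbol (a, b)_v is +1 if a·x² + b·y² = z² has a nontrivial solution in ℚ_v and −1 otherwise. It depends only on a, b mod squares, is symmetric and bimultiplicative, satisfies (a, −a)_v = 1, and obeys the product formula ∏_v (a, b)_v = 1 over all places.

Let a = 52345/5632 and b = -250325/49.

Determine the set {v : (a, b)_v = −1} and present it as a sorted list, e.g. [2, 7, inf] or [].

(a, b) ≡ (3190, -10013) mod (ℚ^×)²; places V = {2, 5, 7, 11, 17, 19, 29, 31, ∞}.
(a,b)_11: α=-1, u≡3; β=0, v≡7 (mod 11); (3|11)=+1, (7|11)=-1; sign (−1)^0·+1^0·-1^-1 = -1.
(a,b)_7: α=0, u≡5; β=-2, v≡2 (mod 7); (5|7)=-1, (2|7)=+1; sign (−1)^0·-1^-2·+1^0 = +1.
(a,b)_∞: sgn(3190)=+, sgn(-10013)=−, so +1.
(a,b)_5: α=1, u≡2; β=2, v≡3 (mod 5); (2|5)=-1, (3|5)=-1; sign (−1)^0·-1^2·-1^1 = -1.
(a,b)_17: α=0, u≡14; β=1, v≡10 (mod 17); (14|17)=-1, (10|17)=-1; sign (−1)^0·-1^1·-1^0 = -1.
(a,b)_31: α=0, u≡20; β=1, v≡25 (mod 31); (20|31)=+1, (25|31)=+1; sign (−1)^0·+1^1·+1^0 = +1.
(a,b)_29: α=1, u≡6; β=0, v≡19 (mod 29); (6|29)=+1, (19|29)=-1; sign (−1)^0·+1^0·-1^1 = -1.
(a,b)_2: α=-9, β=0; u≡3, v≡3 (mod 8); ε(u)ε(v)=1·1, αω(v)=-9·1, βω(u)=0·1; sum ≡ 0  ⇒  +1.
(a,b)_19: α=2, u≡11; β=1, v≡1 (mod 19); (11|19)=+1, (1|19)=+1; sign (−1)^0·+1^1·+1^2 = +1.
|Ram(3190, -10013)| = 4, even; anisotropic at {5, 11, 17, 29}.

[5, 11, 17, 29]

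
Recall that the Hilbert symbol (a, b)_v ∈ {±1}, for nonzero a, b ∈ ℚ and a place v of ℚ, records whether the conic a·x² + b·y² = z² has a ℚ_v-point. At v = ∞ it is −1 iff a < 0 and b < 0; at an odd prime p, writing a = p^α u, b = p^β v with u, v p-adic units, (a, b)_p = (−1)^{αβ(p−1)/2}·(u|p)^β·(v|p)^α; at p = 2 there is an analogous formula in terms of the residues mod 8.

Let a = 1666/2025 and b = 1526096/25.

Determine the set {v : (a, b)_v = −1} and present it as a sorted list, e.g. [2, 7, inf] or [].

(a, b) ≡ (34, 95381) mod (ℚ^×)²; places V = {2, 3, 5, 7, 11, 13, 17, 23, 29, ∞}.
(a,b)_13: α=0, u≡8; β=1, v≡11 (mod 13); (8|13)=-1, (11|13)=-1; sign (−1)^0·-1^1·-1^0 = -1.
(a,b)_17: α=1, u≡15; β=0, v≡5 (mod 17); (15|17)=+1, (5|17)=-1; sign (−1)^0·+1^0·-1^1 = -1.
(a,b)_23: α=0, u≡10; β=1, v≡10 (mod 23); (10|23)=-1, (10|23)=-1; sign (−1)^0·-1^1·-1^0 = -1.
(a,b)_5: α=-2, u≡1; β=-2, v≡1 (mod 5); (1|5)=+1, (1|5)=+1; sign (−1)^0·+1^-2·+1^-2 = +1.
(a,b)_∞: sgn(34)=+, sgn(95381)=+, so +1.
(a,b)_11: α=0, u≡5; β=1, v≡5 (mod 11); (5|11)=+1, (5|11)=+1; sign (−1)^0·+1^1·+1^0 = +1.
(a,b)_2: α=1, β=4; u≡1, v≡5 (mod 8); ε(u)ε(v)=0·0, αω(v)=1·1, βω(u)=4·0; sum ≡ 1  ⇒  -1.
(a,b)_3: α=-4, u≡1; β=0, v≡2 (mod 3); (1|3)=+1, (2|3)=-1; sign (−1)^0·+1^0·-1^-4 = +1.
(a,b)_29: α=0, u≡9; β=1, v≡10 (mod 29); (9|29)=+1, (10|29)=-1; sign (−1)^0·+1^1·-1^0 = +1.
(a,b)_7: α=2, u≡3; β=0, v≡3 (mod 7); (3|7)=-1, (3|7)=-1; sign (−1)^0·-1^0·-1^2 = +1.
Ram(34, 95381) = {2, 13, 17, 23}; no ℚ_2-point on the conic.

[2, 13, 17, 23]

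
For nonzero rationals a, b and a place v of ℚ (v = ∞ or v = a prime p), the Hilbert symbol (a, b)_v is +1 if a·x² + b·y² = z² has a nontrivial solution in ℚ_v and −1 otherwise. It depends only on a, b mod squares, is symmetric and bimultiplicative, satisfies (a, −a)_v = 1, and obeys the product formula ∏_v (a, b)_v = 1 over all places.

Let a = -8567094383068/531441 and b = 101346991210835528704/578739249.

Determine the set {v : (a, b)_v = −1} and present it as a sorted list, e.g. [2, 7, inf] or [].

[13, 19]

(a, b) ≡ (-247, 19) mod (ℚ^×)²; places V = {2, 3, 7, 11, 13, 19, 29, ∞}.
(a,b)_13: α=5, u≡11; β=8, v≡7 (mod 13); (11|13)=-1, (7|13)=-1; sign (−1)^0·-1^8·-1^5 = -1.
(a,b)_∞: sgn(-247)=−, sgn(19)=+, so +1.
(a,b)_3: α=-12, u≡2; β=-14, v≡1 (mod 3); (2|3)=-1, (1|3)=+1; sign (−1)^0·-1^-14·+1^-12 = +1.
(a,b)_29: α=2, u≡21; β=0, v≡26 (mod 29); (21|29)=-1, (26|29)=-1; sign (−1)^0·-1^0·-1^2 = +1.
(a,b)_19: α=3, u≡16; β=5, v≡1 (mod 19); (16|19)=+1, (1|19)=+1; sign (−1)^1·+1^5·+1^3 = -1.
(a,b)_2: α=2, β=10; u≡1, v≡3 (mod 8); ε(u)ε(v)=0·1, αω(v)=2·1, βω(u)=10·0; sum ≡ 0  ⇒  +1.
(a,b)_7: α=0, u≡3; β=2, v≡5 (mod 7); (3|7)=-1, (5|7)=-1; sign (−1)^0·-1^2·-1^0 = +1.
(a,b)_11: α=0, u≡6; β=-2, v≡10 (mod 11); (6|11)=-1, (10|11)=-1; sign (−1)^0·-1^-2·-1^0 = +1.
|Ram(-247, 19)| = 2, even; anisotropic at {13, 19}.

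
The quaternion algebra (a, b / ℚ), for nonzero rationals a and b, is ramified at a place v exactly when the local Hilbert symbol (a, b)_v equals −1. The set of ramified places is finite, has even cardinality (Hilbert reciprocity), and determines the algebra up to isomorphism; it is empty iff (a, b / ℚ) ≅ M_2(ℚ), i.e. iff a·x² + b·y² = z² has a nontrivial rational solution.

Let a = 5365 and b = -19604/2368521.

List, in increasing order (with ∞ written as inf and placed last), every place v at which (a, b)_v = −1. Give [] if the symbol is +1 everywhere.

Mod squares: a ≡ 5365, b ≡ -29. Check v ∈ {∞, 2, 3, 5, 13, 19, 29, 37}.
v=5: a=5^1·(≡3), b=5^0·(≡1) mod 5; (3|5)=-1, (1|5)=+1; (−1)^{1·0·2}·(-1)^0·(+1)^1 = +1.
v=19: a=19^0·(≡7), b=19^-2·(≡7) mod 19; (7|19)=+1, (7|19)=+1; (−1)^{0·-2·9}·(+1)^-2·(+1)^0 = +1.
v=29: a=29^1·(≡11), b=29^1·(≡5) mod 29; (11|29)=-1, (5|29)=+1; (−1)^{1·1·14}·(-1)^1·(+1)^1 = -1.
v=37: a=37^1·(≡34), b=37^0·(≡2) mod 37; (34|37)=+1, (2|37)=-1; (−1)^{1·0·18}·(+1)^0·(-1)^1 = -1.
v=2: v_2(a)=0, v_2(b)=2; units ≡ 5, 3 (mod 8); ε·ε+αω+βω = 0·1+0·1+2·1 ≡ 0  ⇒  (a,b)_2 = +1.
v=3: a=3^0·(≡1), b=3^-8·(≡1) mod 3; (1|3)=+1, (1|3)=+1; (−1)^{0·-8·1}·(+1)^-8·(+1)^0 = +1.
v=∞: 5365 > 0 and -29 < 0  ⇒  (a,b)_∞ = +1.
v=13: a=13^0·(≡9), b=13^2·(≡12) mod 13; (9|13)=+1, (12|13)=+1; (−1)^{0·2·6}·(+1)^2·(+1)^0 = +1.
|Ram(5365, -29)| = 2, even; anisotropic at {29, 37}.

[29, 37]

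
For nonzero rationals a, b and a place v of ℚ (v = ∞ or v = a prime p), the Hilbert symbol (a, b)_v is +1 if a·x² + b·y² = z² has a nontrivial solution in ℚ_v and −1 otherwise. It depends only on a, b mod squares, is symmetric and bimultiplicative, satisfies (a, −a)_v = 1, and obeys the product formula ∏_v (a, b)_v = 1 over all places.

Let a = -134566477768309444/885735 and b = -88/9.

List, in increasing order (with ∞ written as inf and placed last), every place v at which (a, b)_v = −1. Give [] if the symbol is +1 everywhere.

[3, 5, 11, inf]

(a, b) ≡ (-15, -22) mod (ℚ^×)²; places V = {2, 3, 5, 11, 13, 17, 19, ∞}.
(a,b)_∞: sgn(-15)=−, sgn(-22)=−, so -1.
(a,b)_3: α=-11, u≡1; β=-2, v≡2 (mod 3); (1|3)=+1, (2|3)=-1; sign (−1)^0·+1^-2·-1^-11 = -1.
(a,b)_17: α=2, u≡4; β=0, v≡11 (mod 17); (4|17)=+1, (11|17)=-1; sign (−1)^0·+1^0·-1^2 = +1.
(a,b)_19: α=6, u≡4; β=0, v≡5 (mod 19); (4|19)=+1, (5|19)=+1; sign (−1)^0·+1^0·+1^6 = +1.
(a,b)_13: α=2, u≡6; β=0, v≡9 (mod 13); (6|13)=-1, (9|13)=+1; sign (−1)^0·-1^0·+1^2 = +1.
(a,b)_5: α=-1, u≡3; β=0, v≡3 (mod 5); (3|5)=-1, (3|5)=-1; sign (−1)^0·-1^0·-1^-1 = -1.
(a,b)_2: α=2, β=3; u≡1, v≡5 (mod 8); ε(u)ε(v)=0·0, αω(v)=2·1, βω(u)=3·0; sum ≡ 0  ⇒  +1.
(a,b)_11: α=4, u≡8; β=1, v≡4 (mod 11); (8|11)=-1, (4|11)=+1; sign (−1)^0·-1^1·+1^4 = -1.
(-15, -22 / ℚ) ramifies at {3, 5, 11, ∞}: a division algebra.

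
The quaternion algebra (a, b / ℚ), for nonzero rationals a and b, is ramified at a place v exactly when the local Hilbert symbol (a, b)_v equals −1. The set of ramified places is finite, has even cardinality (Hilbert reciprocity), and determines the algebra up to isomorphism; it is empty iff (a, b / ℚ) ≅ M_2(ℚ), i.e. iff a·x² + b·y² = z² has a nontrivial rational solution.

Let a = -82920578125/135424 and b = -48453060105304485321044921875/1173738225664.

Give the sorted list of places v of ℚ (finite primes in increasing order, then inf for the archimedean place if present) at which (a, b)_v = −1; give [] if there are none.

(a, b) ≡ (-3157, -451) mod (ℚ^×)²; places V = {2, 5, 7, 11, 23, 41, ∞}.
(a,b)_2: α=-8, β=-22; u≡3, v≡5 (mod 8); ε(u)ε(v)=1·0, αω(v)=-8·1, βω(u)=-22·1; sum ≡ 0  ⇒  +1.
(a,b)_23: α=-2, u≡14; β=-4, v≡2 (mod 23); (14|23)=-1, (2|23)=+1; sign (−1)^0·-1^-4·+1^-2 = +1.
(a,b)_41: α=3, u≡20; β=7, v≡12 (mod 41); (20|41)=+1, (12|41)=-1; sign (−1)^0·+1^7·-1^3 = -1.
(a,b)_∞: sgn(-3157)=−, sgn(-451)=−, so -1.
(a,b)_11: α=1, u≡7; β=3, v≡1 (mod 11); (7|11)=-1, (1|11)=+1; sign (−1)^1·-1^3·+1^1 = +1.
(a,b)_7: α=1, u≡2; β=2, v≡2 (mod 7); (2|7)=+1, (2|7)=+1; sign (−1)^0·+1^2·+1^1 = +1.
(a,b)_5: α=6, u≡2; β=18, v≡4 (mod 5); (2|5)=-1, (4|5)=+1; sign (−1)^0·-1^18·+1^6 = +1.
(-3157, -451 / ℚ) ramifies at {41, ∞}: a division algebra.

[41, inf]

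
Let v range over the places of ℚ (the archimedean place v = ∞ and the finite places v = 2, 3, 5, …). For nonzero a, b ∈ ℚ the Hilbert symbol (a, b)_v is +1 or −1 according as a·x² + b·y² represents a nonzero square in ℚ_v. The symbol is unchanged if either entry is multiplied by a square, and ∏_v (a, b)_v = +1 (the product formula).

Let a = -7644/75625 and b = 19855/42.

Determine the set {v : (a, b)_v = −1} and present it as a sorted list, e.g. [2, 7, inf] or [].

[3, 7]

Mod squares: a ≡ -39, b ≡ 2310. Check v ∈ {∞, 2, 3, 5, 7, 11, 13, 19}.
v=3: a=3^1·(≡2), b=3^-1·(≡2) mod 3; (2|3)=-1, (2|3)=-1; (−1)^{1·-1·1}·(-1)^-1·(-1)^1 = -1.
v=19: a=19^0·(≡14), b=19^2·(≡9) mod 19; (14|19)=-1, (9|19)=+1; (−1)^{0·2·9}·(-1)^2·(+1)^0 = +1.
v=7: a=7^2·(≡3), b=7^-1·(≡4) mod 7; (3|7)=-1, (4|7)=+1; (−1)^{2·-1·3}·(-1)^-1·(+1)^2 = -1.
v=5: a=5^-4·(≡1), b=5^1·(≡3) mod 5; (1|5)=+1, (3|5)=-1; (−1)^{-4·1·2}·(+1)^1·(-1)^-4 = +1.
v=∞: -39 < 0 and 2310 > 0  ⇒  (a,b)_∞ = +1.
v=2: v_2(a)=2, v_2(b)=-1; units ≡ 1, 3 (mod 8); ε·ε+αω+βω = 0·1+2·1+-1·0 ≡ 0  ⇒  (a,b)_2 = +1.
v=11: a=11^-2·(≡5), b=11^1·(≡5) mod 11; (5|11)=+1, (5|11)=+1; (−1)^{-2·1·5}·(+1)^1·(+1)^-2 = +1.
v=13: a=13^1·(≡9), b=13^0·(≡10) mod 13; (9|13)=+1, (10|13)=+1; (−1)^{1·0·6}·(+1)^0·(+1)^1 = +1.
Ram(-39, 2310) = {3, 7}; no ℚ_3-point on the conic.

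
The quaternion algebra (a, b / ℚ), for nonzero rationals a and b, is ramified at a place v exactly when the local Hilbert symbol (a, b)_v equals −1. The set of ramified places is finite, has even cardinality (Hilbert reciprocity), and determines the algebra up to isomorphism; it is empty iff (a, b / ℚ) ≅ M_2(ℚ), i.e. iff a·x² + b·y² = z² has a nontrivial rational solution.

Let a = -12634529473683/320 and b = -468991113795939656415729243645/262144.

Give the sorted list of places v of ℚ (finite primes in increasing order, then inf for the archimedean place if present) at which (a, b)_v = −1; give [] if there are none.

(a, b) ≡ (-36755615, -2405) mod (ℚ^×)²; places V = {2, 3, 5, 7, 13, 17, 19, 23, 29, 31, 37, ∞}.
(a,b)_7: α=0, u≡6; β=2, v≡6 (mod 7); (6|7)=-1, (6|7)=-1; sign (−1)^0·-1^2·-1^0 = +1.
(a,b)_19: α=2, u≡2; β=2, v≡12 (mod 19); (2|19)=-1, (12|19)=-1; sign (−1)^0·-1^2·-1^2 = +1.
(a,b)_17: α=1, u≡15; β=2, v≡1 (mod 17); (15|17)=+1, (1|17)=+1; sign (−1)^0·+1^2·+1^1 = +1.
(a,b)_31: α=1, u≡23; β=2, v≡13 (mod 31); (23|31)=-1, (13|31)=-1; sign (−1)^0·-1^2·-1^1 = -1.
(a,b)_23: α=2, u≡3; β=4, v≡14 (mod 23); (3|23)=+1, (14|23)=-1; sign (−1)^0·+1^4·-1^2 = +1.
(a,b)_2: α=-6, β=-18; u≡1, v≡3 (mod 8); ε(u)ε(v)=0·1, αω(v)=-6·1, βω(u)=-18·0; sum ≡ 0  ⇒  +1.
(a,b)_13: α=1, u≡8; β=3, v≡1 (mod 13); (8|13)=-1, (1|13)=+1; sign (−1)^0·-1^3·+1^1 = -1.
(a,b)_37: α=1, u≡31; β=3, v≡26 (mod 37); (31|37)=-1, (26|37)=+1; sign (−1)^0·-1^3·+1^1 = -1.
(a,b)_∞: sgn(-36755615)=−, sgn(-2405)=−, so -1.
(a,b)_3: α=2, u≡1; β=6, v≡1 (mod 3); (1|3)=+1, (1|3)=+1; sign (−1)^0·+1^6·+1^2 = +1.
(a,b)_5: α=-1, u≡3; β=1, v≡4 (mod 5); (3|5)=-1, (4|5)=+1; sign (−1)^0·-1^1·+1^-1 = -1.
(a,b)_29: α=1, u≡14; β=2, v≡11 (mod 29); (14|29)=-1, (11|29)=-1; sign (−1)^0·-1^2·-1^1 = -1.
|Ram(-36755615, -2405)| = 6, even; anisotropic at {5, 13, 29, 31, 37, ∞}.

[5, 13, 29, 31, 37, inf]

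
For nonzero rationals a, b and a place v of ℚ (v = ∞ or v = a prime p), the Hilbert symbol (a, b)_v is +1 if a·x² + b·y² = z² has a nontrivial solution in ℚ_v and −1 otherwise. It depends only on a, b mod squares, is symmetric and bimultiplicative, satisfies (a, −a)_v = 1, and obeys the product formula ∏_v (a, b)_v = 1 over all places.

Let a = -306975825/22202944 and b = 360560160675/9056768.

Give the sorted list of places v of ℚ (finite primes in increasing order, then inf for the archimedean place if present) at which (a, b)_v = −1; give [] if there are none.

[2, 23]

Mod squares: a ≡ -897, b ≡ 19734. Check v ∈ {∞, 2, 3, 5, 7, 11, 13, 19, 23, 31}.
v=2: v_2(a)=-6, v_2(b)=-9; units ≡ 7, 3 (mod 8); ε·ε+αω+βω = 1·1+-6·1+-9·0 ≡ 1  ⇒  (a,b)_2 = -1.
v=11: a=11^0·(≡4), b=11^1·(≡3) mod 11; (4|11)=+1, (3|11)=+1; (−1)^{0·1·5}·(+1)^1·(+1)^0 = +1.
v=5: a=5^2·(≡3), b=5^2·(≡4) mod 5; (3|5)=-1, (4|5)=+1; (−1)^{2·2·2}·(-1)^2·(+1)^2 = +1.
v=19: a=19^-2·(≡12), b=19^-2·(≡2) mod 19; (12|19)=-1, (2|19)=-1; (−1)^{-2·-2·9}·(-1)^-2·(-1)^-2 = +1.
v=23: a=23^1·(≡19), b=23^1·(≡20) mod 23; (19|23)=-1, (20|23)=-1; (−1)^{1·1·11}·(-1)^1·(-1)^1 = -1.
v=∞: -897 < 0 and 19734 > 0  ⇒  (a,b)_∞ = +1.
v=7: a=7^0·(≡5), b=7^-2·(≡2) mod 7; (5|7)=-1, (2|7)=+1; (−1)^{0·-2·3}·(-1)^-2·(+1)^0 = +1.
v=31: a=31^-2·(≡7), b=31^2·(≡18) mod 31; (7|31)=+1, (18|31)=+1; (−1)^{-2·2·15}·(+1)^2·(+1)^-2 = +1.
v=3: a=3^5·(≡1), b=3^3·(≡2) mod 3; (1|3)=+1, (2|3)=-1; (−1)^{5·3·1}·(+1)^3·(-1)^5 = +1.
v=13: a=13^3·(≡9), b=13^3·(≡1) mod 13; (9|13)=+1, (1|13)=+1; (−1)^{3·3·6}·(+1)^3·(+1)^3 = +1.
Ram(-897, 19734) = {2, 23}; no ℚ_2-point on the conic.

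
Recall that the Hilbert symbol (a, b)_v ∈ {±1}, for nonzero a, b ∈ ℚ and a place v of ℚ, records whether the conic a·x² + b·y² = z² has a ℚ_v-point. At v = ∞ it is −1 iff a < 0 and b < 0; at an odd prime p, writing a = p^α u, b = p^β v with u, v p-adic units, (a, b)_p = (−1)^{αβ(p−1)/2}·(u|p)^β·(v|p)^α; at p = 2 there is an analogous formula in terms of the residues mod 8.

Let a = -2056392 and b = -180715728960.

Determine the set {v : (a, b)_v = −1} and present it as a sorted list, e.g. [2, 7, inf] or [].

[2, 5, 13, inf]

(a, b) ≡ (-2, -65) mod (ℚ^×)²; places V = {2, 3, 5, 13, ∞}.
(a,b)_3: α=2, u≡1; β=2, v≡1 (mod 3); (1|3)=+1, (1|3)=+1; sign (−1)^0·+1^2·+1^2 = +1.
(a,b)_∞: sgn(-2)=−, sgn(-65)=−, so -1.
(a,b)_5: α=0, u≡3; β=1, v≡3 (mod 5); (3|5)=-1, (3|5)=-1; sign (−1)^0·-1^1·-1^0 = -1.
(a,b)_13: α=4, u≡6; β=7, v≡6 (mod 13); (6|13)=-1, (6|13)=-1; sign (−1)^0·-1^7·-1^4 = -1.
(a,b)_2: α=3, β=6; u≡7, v≡7 (mod 8); ε(u)ε(v)=1·1, αω(v)=3·0, βω(u)=6·0; sum ≡ 1  ⇒  -1.
Ram(-2, -65) = {2, 5, 13, ∞}; no ℚ_2-point on the conic.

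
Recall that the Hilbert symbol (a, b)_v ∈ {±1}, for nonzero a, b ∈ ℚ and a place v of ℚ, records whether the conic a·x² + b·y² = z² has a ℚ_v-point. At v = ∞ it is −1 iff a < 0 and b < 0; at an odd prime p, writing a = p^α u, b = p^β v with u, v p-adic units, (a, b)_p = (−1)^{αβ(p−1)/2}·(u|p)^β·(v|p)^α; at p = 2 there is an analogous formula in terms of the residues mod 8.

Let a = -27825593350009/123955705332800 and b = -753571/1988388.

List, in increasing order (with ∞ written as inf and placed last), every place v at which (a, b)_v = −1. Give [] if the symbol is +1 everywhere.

[17, inf]

(a, b) ≡ (-17, -1547) mod (ℚ^×)²; places V = {2, 3, 5, 7, 11, 13, 17, 19, ∞}.
(a,b)_17: α=-3, u≡13; β=-1, v≡14 (mod 17); (13|17)=+1, (14|17)=-1; sign (−1)^0·+1^-1·-1^-3 = -1.
(a,b)_∞: sgn(-17)=−, sgn(-1547)=−, so -1.
(a,b)_11: α=-2, u≡5; β=0, v≡1 (mod 11); (5|11)=+1, (1|11)=+1; sign (−1)^0·+1^0·+1^-2 = +1.
(a,b)_19: α=-4, u≡3; β=-2, v≡6 (mod 19); (3|19)=-1, (6|19)=+1; sign (−1)^0·-1^-2·+1^-4 = +1.
(a,b)_7: α=8, u≡4; β=3, v≡5 (mod 7); (4|7)=+1, (5|7)=-1; sign (−1)^0·+1^3·-1^8 = +1.
(a,b)_13: α=6, u≡12; β=3, v≡5 (mod 13); (12|13)=+1, (5|13)=-1; sign (−1)^0·+1^3·-1^6 = +1.
(a,b)_3: α=0, u≡1; β=-4, v≡1 (mod 3); (1|3)=+1, (1|3)=+1; sign (−1)^0·+1^-4·+1^0 = +1.
(a,b)_2: α=-6, β=-2; u≡7, v≡5 (mod 8); ε(u)ε(v)=1·0, αω(v)=-6·1, βω(u)=-2·0; sum ≡ 0  ⇒  +1.
(a,b)_5: α=-2, u≡3; β=0, v≡3 (mod 5); (3|5)=-1, (3|5)=-1; sign (−1)^0·-1^0·-1^-2 = +1.
|Ram(-17, -1547)| = 2, even; anisotropic at {17, ∞}.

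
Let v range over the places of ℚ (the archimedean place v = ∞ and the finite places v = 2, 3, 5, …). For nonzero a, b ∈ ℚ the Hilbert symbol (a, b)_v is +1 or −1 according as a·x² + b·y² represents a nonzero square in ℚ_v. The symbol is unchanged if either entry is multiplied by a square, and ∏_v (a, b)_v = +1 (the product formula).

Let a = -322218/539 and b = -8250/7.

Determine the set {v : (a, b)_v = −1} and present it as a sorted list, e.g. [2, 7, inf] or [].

[2, 5, 7, inf]

Mod squares: a ≡ -4862, b ≡ -2310. Check v ∈ {∞, 2, 3, 5, 7, 11, 13, 17}.
v=3: a=3^6·(≡1), b=3^1·(≡1) mod 3; (1|3)=+1, (1|3)=+1; (−1)^{6·1·1}·(+1)^1·(+1)^6 = +1.
v=2: v_2(a)=1, v_2(b)=1; units ≡ 1, 5 (mod 8); ε·ε+αω+βω = 0·0+1·1+1·0 ≡ 1  ⇒  (a,b)_2 = -1.
v=∞: -4862 < 0 and -2310 < 0  ⇒  (a,b)_∞ = -1.
v=7: a=7^-2·(≡5), b=7^-1·(≡3) mod 7; (5|7)=-1, (3|7)=-1; (−1)^{-2·-1·3}·(-1)^-1·(-1)^-2 = -1.
v=17: a=17^1·(≡10), b=17^0·(≡9) mod 17; (10|17)=-1, (9|17)=+1; (−1)^{1·0·8}·(-1)^0·(+1)^1 = +1.
v=11: a=11^-1·(≡1), b=11^1·(≡6) mod 11; (1|11)=+1, (6|11)=-1; (−1)^{-1·1·5}·(+1)^1·(-1)^-1 = +1.
v=13: a=13^1·(≡3), b=13^0·(≡10) mod 13; (3|13)=+1, (10|13)=+1; (−1)^{1·0·6}·(+1)^0·(+1)^1 = +1.
v=5: a=5^0·(≡3), b=5^3·(≡2) mod 5; (3|5)=-1, (2|5)=-1; (−1)^{0·3·2}·(-1)^3·(-1)^0 = -1.
|Ram(-4862, -2310)| = 4, even; anisotropic at {2, 5, 7, ∞}.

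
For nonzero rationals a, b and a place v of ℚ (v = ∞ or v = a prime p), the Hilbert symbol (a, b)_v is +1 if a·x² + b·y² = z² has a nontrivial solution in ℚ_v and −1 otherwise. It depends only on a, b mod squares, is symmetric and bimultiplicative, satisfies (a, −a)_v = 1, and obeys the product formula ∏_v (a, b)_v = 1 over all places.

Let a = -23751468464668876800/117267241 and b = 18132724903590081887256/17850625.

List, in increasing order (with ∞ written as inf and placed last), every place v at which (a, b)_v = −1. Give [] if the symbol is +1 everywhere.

[29, 31]

(a, b) ≡ (-2, 59334) mod (ℚ^×)²; places V = {2, 3, 5, 7, 11, 13, 17, 29, 31, ∞}.
(a,b)_∞: sgn(-2)=−, sgn(59334)=+, so +1.
(a,b)_2: α=13, β=3; u≡7, v≡3 (mod 8); ε(u)ε(v)=1·1, αω(v)=13·1, βω(u)=3·0; sum ≡ 0  ⇒  +1.
(a,b)_29: α=2, u≡3; β=3, v≡22 (mod 29); (3|29)=-1, (22|29)=+1; sign (−1)^0·-1^3·+1^2 = -1.
(a,b)_3: α=4, u≡1; β=3, v≡2 (mod 3); (1|3)=+1, (2|3)=-1; sign (−1)^0·+1^3·-1^4 = +1.
(a,b)_11: α=6, u≡9; β=9, v≡1 (mod 11); (9|11)=+1, (1|11)=+1; sign (−1)^0·+1^9·+1^6 = +1.
(a,b)_13: α=-2, u≡2; β=-4, v≡11 (mod 13); (2|13)=-1, (11|13)=-1; sign (−1)^0·-1^-4·-1^-2 = +1.
(a,b)_5: α=2, u≡3; β=-4, v≡1 (mod 5); (3|5)=-1, (1|5)=+1; sign (−1)^0·-1^-4·+1^2 = +1.
(a,b)_7: α=-4, u≡3; β=2, v≡4 (mod 7); (3|7)=-1, (4|7)=+1; sign (−1)^0·-1^2·+1^-4 = +1.
(a,b)_31: α=2, u≡12; β=3, v≡3 (mod 31); (12|31)=-1, (3|31)=-1; sign (−1)^0·-1^3·-1^2 = -1.
(a,b)_17: α=-2, u≡2; β=0, v≡1 (mod 17); (2|17)=+1, (1|17)=+1; sign (−1)^0·+1^0·+1^-2 = +1.
Ram(-2, 59334) = {29, 31}; no ℚ_29-point on the conic.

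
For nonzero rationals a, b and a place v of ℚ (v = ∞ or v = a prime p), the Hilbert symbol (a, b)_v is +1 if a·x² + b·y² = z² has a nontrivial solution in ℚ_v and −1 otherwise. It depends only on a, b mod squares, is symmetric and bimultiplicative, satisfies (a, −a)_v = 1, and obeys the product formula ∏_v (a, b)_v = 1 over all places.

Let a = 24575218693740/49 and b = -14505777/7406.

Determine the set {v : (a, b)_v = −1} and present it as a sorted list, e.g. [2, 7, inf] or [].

Mod squares: a ≡ 715, b ≡ -462. Check v ∈ {∞, 2, 3, 5, 7, 11, 13, 17, 23, 53}.
v=∞: 715 > 0 and -462 < 0  ⇒  (a,b)_∞ = +1.
v=53: a=53^4·(≡41), b=53^0·(≡11) mod 53; (41|53)=-1, (11|53)=+1; (−1)^{4·0·26}·(-1)^0·(+1)^4 = +1.
v=7: a=7^-2·(≡1), b=7^-1·(≡1) mod 7; (1|7)=+1, (1|7)=+1; (−1)^{-2·-1·3}·(+1)^-1·(+1)^-2 = +1.
v=23: a=23^0·(≡8), b=23^-2·(≡5) mod 23; (8|23)=+1, (5|23)=-1; (−1)^{0·-2·11}·(+1)^-2·(-1)^0 = +1.
v=2: v_2(a)=2, v_2(b)=-1; units ≡ 3, 1 (mod 8); ε·ε+αω+βω = 1·0+2·0+-1·1 ≡ 1  ⇒  (a,b)_2 = -1.
v=13: a=13^1·(≡12), b=13^2·(≡5) mod 13; (12|13)=+1, (5|13)=-1; (−1)^{1·2·6}·(+1)^2·(-1)^1 = -1.
v=5: a=5^1·(≡2), b=5^0·(≡3) mod 5; (2|5)=-1, (3|5)=-1; (−1)^{1·0·2}·(-1)^0·(-1)^1 = -1.
v=11: a=11^3·(≡8), b=11^1·(≡2) mod 11; (8|11)=-1, (2|11)=-1; (−1)^{3·1·5}·(-1)^1·(-1)^3 = -1.
v=17: a=17^0·(≡2), b=17^2·(≡10) mod 17; (2|17)=+1, (10|17)=-1; (−1)^{0·2·8}·(+1)^2·(-1)^0 = +1.
v=3: a=3^2·(≡1), b=3^3·(≡2) mod 3; (1|3)=+1, (2|3)=-1; (−1)^{2·3·1}·(+1)^3·(-1)^2 = +1.
(715, -462 / ℚ) ramifies at {2, 5, 11, 13}: a division algebra.

[2, 5, 11, 13]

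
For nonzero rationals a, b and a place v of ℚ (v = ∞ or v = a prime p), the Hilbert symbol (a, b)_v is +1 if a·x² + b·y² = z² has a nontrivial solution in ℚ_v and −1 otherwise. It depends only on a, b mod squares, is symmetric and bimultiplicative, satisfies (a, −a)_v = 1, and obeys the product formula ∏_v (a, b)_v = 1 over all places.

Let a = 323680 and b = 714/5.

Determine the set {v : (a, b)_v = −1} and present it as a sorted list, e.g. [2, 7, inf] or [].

(a, b) ≡ (70, 3570) mod (ℚ^×)²; places V = {2, 3, 5, 7, 17, ∞}.
(a,b)_7: α=1, u≡5; β=1, v≡5 (mod 7); (5|7)=-1, (5|7)=-1; sign (−1)^1·-1^1·-1^1 = -1.
(a,b)_5: α=1, u≡1; β=-1, v≡4 (mod 5); (1|5)=+1, (4|5)=+1; sign (−1)^0·+1^-1·+1^1 = +1.
(a,b)_3: α=0, u≡1; β=1, v≡2 (mod 3); (1|3)=+1, (2|3)=-1; sign (−1)^0·+1^1·-1^0 = +1.
(a,b)_∞: sgn(70)=+, sgn(3570)=+, so +1.
(a,b)_17: α=2, u≡15; β=1, v≡5 (mod 17); (15|17)=+1, (5|17)=-1; sign (−1)^0·+1^1·-1^2 = +1.
(a,b)_2: α=5, β=1; u≡3, v≡1 (mod 8); ε(u)ε(v)=1·0, αω(v)=5·0, βω(u)=1·1; sum ≡ 1  ⇒  -1.
Ram(70, 3570) = {2, 7}; no ℚ_2-point on the conic.

[2, 7]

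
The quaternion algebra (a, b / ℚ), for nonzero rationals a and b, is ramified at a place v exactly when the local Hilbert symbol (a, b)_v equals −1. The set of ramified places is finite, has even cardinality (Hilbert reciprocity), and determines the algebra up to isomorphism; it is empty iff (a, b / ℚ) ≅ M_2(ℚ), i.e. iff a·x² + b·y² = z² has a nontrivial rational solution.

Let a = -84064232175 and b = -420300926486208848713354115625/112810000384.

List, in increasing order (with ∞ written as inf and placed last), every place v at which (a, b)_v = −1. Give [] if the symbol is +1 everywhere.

[5, 11, 37, inf]

Mod squares: a ≡ -1023, b ≡ -185. Check v ∈ {∞, 2, 3, 5, 7, 11, 31, 37, 41}.
v=5: a=5^2·(≡3), b=5^5·(≡2) mod 5; (3|5)=-1, (2|5)=-1; (−1)^{2·5·2}·(-1)^5·(-1)^2 = -1.
v=41: a=41^0·(≡32), b=41^-2·(≡18) mod 41; (32|41)=+1, (18|41)=+1; (−1)^{0·-2·20}·(+1)^-2·(+1)^0 = +1.
v=11: a=11^1·(≡6), b=11^2·(≡10) mod 11; (6|11)=-1, (10|11)=-1; (−1)^{1·2·5}·(-1)^2·(-1)^1 = -1.
v=∞: -1023 < 0 and -185 < 0  ⇒  (a,b)_∞ = -1.
v=2: v_2(a)=0, v_2(b)=-26; units ≡ 1, 7 (mod 8); ε·ε+αω+βω = 0·1+0·0+-26·0 ≡ 0  ⇒  (a,b)_2 = +1.
v=3: a=3^1·(≡1), b=3^10·(≡1) mod 3; (1|3)=+1, (1|3)=+1; (−1)^{1·10·1}·(+1)^10·(+1)^1 = +1.
v=7: a=7^4·(≡5), b=7^10·(≡1) mod 7; (5|7)=-1, (1|7)=+1; (−1)^{4·10·3}·(-1)^10·(+1)^4 = +1.
v=37: a=37^2·(≡32), b=37^5·(≡32) mod 37; (32|37)=-1, (32|37)=-1; (−1)^{2·5·18}·(-1)^5·(-1)^2 = -1.
v=31: a=31^1·(≡3), b=31^2·(≡10) mod 31; (3|31)=-1, (10|31)=+1; (−1)^{1·2·15}·(-1)^2·(+1)^1 = +1.
|Ram(-1023, -185)| = 4, even; anisotropic at {5, 11, 37, ∞}.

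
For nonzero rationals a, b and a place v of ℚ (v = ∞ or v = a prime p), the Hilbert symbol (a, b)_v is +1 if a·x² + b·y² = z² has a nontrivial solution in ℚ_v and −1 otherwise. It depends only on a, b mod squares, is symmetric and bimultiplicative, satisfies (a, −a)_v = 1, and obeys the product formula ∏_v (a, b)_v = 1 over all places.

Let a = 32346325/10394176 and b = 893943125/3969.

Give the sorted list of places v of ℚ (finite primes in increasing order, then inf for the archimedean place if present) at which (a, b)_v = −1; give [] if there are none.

[29, 31, 37, 43]

Mod squares: a ≡ 37, b ≡ 1430309. Check v ∈ {∞, 2, 3, 5, 7, 11, 13, 17, 29, 31, 37, 43}.
v=31: a=31^-2·(≡12), b=31^1·(≡24) mod 31; (12|31)=-1, (24|31)=-1; (−1)^{-2·1·15}·(-1)^1·(-1)^-2 = -1.
v=11: a=11^2·(≡3), b=11^0·(≡1) mod 11; (3|11)=+1, (1|11)=+1; (−1)^{2·0·5}·(+1)^0·(+1)^2 = +1.
v=29: a=29^0·(≡18), b=29^1·(≡3) mod 29; (18|29)=-1, (3|29)=-1; (−1)^{0·1·14}·(-1)^1·(-1)^0 = -1.
v=2: v_2(a)=-6, v_2(b)=0; units ≡ 5, 5 (mod 8); ε·ε+αω+βω = 0·0+-6·1+0·1 ≡ 0  ⇒  (a,b)_2 = +1.
v=∞: 37 > 0 and 1430309 > 0  ⇒  (a,b)_∞ = +1.
v=43: a=43^0·(≡5), b=43^1·(≡16) mod 43; (5|43)=-1, (16|43)=+1; (−1)^{0·1·21}·(-1)^1·(+1)^0 = -1.
v=3: a=3^0·(≡1), b=3^-4·(≡2) mod 3; (1|3)=+1, (2|3)=-1; (−1)^{0·-4·1}·(+1)^-4·(-1)^0 = +1.
v=7: a=7^0·(≡2), b=7^-2·(≡3) mod 7; (2|7)=+1, (3|7)=-1; (−1)^{0·-2·3}·(+1)^-2·(-1)^0 = +1.
v=5: a=5^2·(≡3), b=5^4·(≡1) mod 5; (3|5)=-1, (1|5)=+1; (−1)^{2·4·2}·(-1)^4·(+1)^2 = +1.
v=17: a=17^2·(≡7), b=17^0·(≡10) mod 17; (7|17)=-1, (10|17)=-1; (−1)^{2·0·8}·(-1)^0·(-1)^2 = +1.
v=13: a=13^-2·(≡11), b=13^0·(≡9) mod 13; (11|13)=-1, (9|13)=+1; (−1)^{-2·0·6}·(-1)^0·(+1)^-2 = +1.
v=37: a=37^1·(≡4), b=37^1·(≡18) mod 37; (4|37)=+1, (18|37)=-1; (−1)^{1·1·18}·(+1)^1·(-1)^1 = -1.
|Ram(37, 1430309)| = 4, even; anisotropic at {29, 31, 37, 43}.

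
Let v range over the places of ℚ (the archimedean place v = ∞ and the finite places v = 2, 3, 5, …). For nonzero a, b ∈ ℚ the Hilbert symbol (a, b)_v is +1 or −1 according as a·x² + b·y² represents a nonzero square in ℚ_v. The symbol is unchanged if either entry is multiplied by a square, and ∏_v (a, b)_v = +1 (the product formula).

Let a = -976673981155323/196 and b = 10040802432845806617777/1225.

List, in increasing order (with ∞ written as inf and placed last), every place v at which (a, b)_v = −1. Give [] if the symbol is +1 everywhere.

(a, b) ≡ (-1522587, 817) mod (ℚ^×)²; places V = {2, 3, 5, 7, 11, 19, 29, 31, 37, 43, ∞}.
(a,b)_2: α=-2, β=0; u≡5, v≡1 (mod 8); ε(u)ε(v)=0·0, αω(v)=-2·0, βω(u)=0·1; sum ≡ 0  ⇒  +1.
(a,b)_3: α=1, u≡2; β=2, v≡1 (mod 3); (2|3)=-1, (1|3)=+1; sign (−1)^0·-1^2·+1^1 = +1.
(a,b)_19: α=2, u≡5; β=3, v≡1 (mod 19); (5|19)=+1, (1|19)=+1; sign (−1)^0·+1^3·+1^2 = +1.
(a,b)_29: α=1, u≡20; β=2, v≡28 (mod 29); (20|29)=+1, (28|29)=+1; sign (−1)^0·+1^2·+1^1 = +1.
(a,b)_11: α=1, u≡6; β=0, v≡3 (mod 11); (6|11)=-1, (3|11)=+1; sign (−1)^0·-1^0·+1^1 = +1.
(a,b)_37: α=1, u≡36; β=2, v≡3 (mod 37); (36|37)=+1, (3|37)=+1; sign (−1)^0·+1^2·+1^1 = +1.
(a,b)_43: α=3, u≡24; β=5, v≡19 (mod 43); (24|43)=+1, (19|43)=-1; sign (−1)^1·+1^5·-1^3 = +1.
(a,b)_7: α=-2, u≡1; β=-2, v≡3 (mod 7); (1|7)=+1, (3|7)=-1; sign (−1)^0·+1^-2·-1^-2 = +1.
(a,b)_∞: sgn(-1522587)=−, sgn(817)=+, so +1.
(a,b)_31: α=2, u≡19; β=2, v≡15 (mod 31); (19|31)=+1, (15|31)=-1; sign (−1)^0·+1^2·-1^2 = +1.
(a,b)_5: α=0, u≡2; β=-2, v≡3 (mod 5); (2|5)=-1, (3|5)=-1; sign (−1)^0·-1^-2·-1^0 = +1.
Every local symbol is +1, so the conic -1522587·x² + 817·y² = z² has ℚ_v-points for all v and hence a ℚ-point; (a, b / ℚ) ≅ M_2(ℚ).

[]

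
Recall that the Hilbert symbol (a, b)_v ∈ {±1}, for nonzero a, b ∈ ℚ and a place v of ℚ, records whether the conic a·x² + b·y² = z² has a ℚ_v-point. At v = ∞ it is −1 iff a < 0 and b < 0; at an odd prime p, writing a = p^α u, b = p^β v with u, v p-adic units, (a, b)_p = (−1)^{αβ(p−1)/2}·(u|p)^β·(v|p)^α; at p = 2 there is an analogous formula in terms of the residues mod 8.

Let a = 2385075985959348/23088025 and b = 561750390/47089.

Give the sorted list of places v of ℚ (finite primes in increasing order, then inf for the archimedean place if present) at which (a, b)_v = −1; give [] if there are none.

[2, 3, 5, 19]

(a, b) ≡ (437, 13110) mod (ℚ^×)²; places V = {2, 3, 5, 7, 11, 19, 23, 31, ∞}.
(a,b)_11: α=2, u≡6; β=0, v≡4 (mod 11); (6|11)=-1, (4|11)=+1; sign (−1)^0·-1^0·+1^2 = +1.
(a,b)_∞: sgn(437)=+, sgn(13110)=+, so +1.
(a,b)_7: α=0, u≡5; β=-2, v≡6 (mod 7); (5|7)=-1, (6|7)=-1; sign (−1)^0·-1^-2·-1^0 = +1.
(a,b)_23: α=3, u≡10; β=3, v≡4 (mod 23); (10|23)=-1, (4|23)=+1; sign (−1)^1·-1^3·+1^3 = +1.
(a,b)_5: α=-2, u≡3; β=1, v≡2 (mod 5); (3|5)=-1, (2|5)=-1; sign (−1)^0·-1^1·-1^-2 = -1.
(a,b)_3: α=10, u≡2; β=5, v≡2 (mod 3); (2|3)=-1, (2|3)=-1; sign (−1)^0·-1^5·-1^10 = -1.
(a,b)_2: α=2, β=1; u≡5, v≡3 (mod 8); ε(u)ε(v)=0·1, αω(v)=2·1, βω(u)=1·1; sum ≡ 1  ⇒  -1.
(a,b)_19: α=3, u≡5; β=1, v≡17 (mod 19); (5|19)=+1, (17|19)=+1; sign (−1)^1·+1^1·+1^3 = -1.
(a,b)_31: α=-4, u≡17; β=-2, v≡4 (mod 31); (17|31)=-1, (4|31)=+1; sign (−1)^0·-1^-2·+1^-4 = +1.
(437, 13110 / ℚ) ramifies at {2, 3, 5, 19}: a division algebra.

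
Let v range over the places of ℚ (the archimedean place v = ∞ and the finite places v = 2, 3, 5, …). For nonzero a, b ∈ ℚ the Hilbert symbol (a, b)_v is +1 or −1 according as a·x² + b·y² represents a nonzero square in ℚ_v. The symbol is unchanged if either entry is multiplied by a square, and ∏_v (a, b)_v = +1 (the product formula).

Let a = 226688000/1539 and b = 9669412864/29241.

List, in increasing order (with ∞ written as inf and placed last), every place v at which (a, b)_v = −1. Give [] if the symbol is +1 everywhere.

(a, b) ≡ (168245, 34) mod (ℚ^×)²; places V = {2, 3, 5, 7, 11, 17, 19, 23, 31, ∞}.
(a,b)_∞: sgn(168245)=+, sgn(34)=+, so +1.
(a,b)_5: α=3, u≡1; β=0, v≡4 (mod 5); (1|5)=+1, (4|5)=+1; sign (−1)^0·+1^0·+1^3 = +1.
(a,b)_19: α=-1, u≡9; β=-2, v≡2 (mod 19); (9|19)=+1, (2|19)=-1; sign (−1)^0·+1^-2·-1^-1 = -1.
(a,b)_31: α=0, u≡25; β=2, v≡27 (mod 31); (25|31)=+1, (27|31)=-1; sign (−1)^0·+1^2·-1^0 = +1.
(a,b)_17: α=0, u≡8; β=3, v≡4 (mod 17); (8|17)=+1, (4|17)=+1; sign (−1)^0·+1^3·+1^0 = +1.
(a,b)_23: α=1, u≡3; β=0, v≡20 (mod 23); (3|23)=+1, (20|23)=-1; sign (−1)^0·+1^0·-1^1 = -1.
(a,b)_7: α=1, u≡2; β=0, v≡3 (mod 7); (2|7)=+1, (3|7)=-1; sign (−1)^0·+1^0·-1^1 = -1.
(a,b)_11: α=1, u≡5; β=0, v≡4 (mod 11); (5|11)=+1, (4|11)=+1; sign (−1)^0·+1^0·+1^1 = +1.
(a,b)_2: α=10, β=11; u≡5, v≡1 (mod 8); ε(u)ε(v)=0·0, αω(v)=10·0, βω(u)=11·1; sum ≡ 1  ⇒  -1.
(a,b)_3: α=-4, u≡2; β=-4, v≡1 (mod 3); (2|3)=-1, (1|3)=+1; sign (−1)^0·-1^-4·+1^-4 = +1.
Ram(168245, 34) = {2, 7, 19, 23}; no ℚ_2-point on the conic.

[2, 7, 19, 23]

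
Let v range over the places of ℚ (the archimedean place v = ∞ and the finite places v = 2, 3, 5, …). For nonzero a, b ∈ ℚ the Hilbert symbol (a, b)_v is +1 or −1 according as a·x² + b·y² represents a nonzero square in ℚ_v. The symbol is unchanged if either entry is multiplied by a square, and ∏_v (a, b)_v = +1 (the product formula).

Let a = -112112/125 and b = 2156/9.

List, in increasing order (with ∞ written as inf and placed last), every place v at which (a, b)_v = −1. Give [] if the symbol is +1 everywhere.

(a, b) ≡ (-715, 11) mod (ℚ^×)²; places V = {2, 3, 5, 7, 11, 13, ∞}.
(a,b)_5: α=-3, u≡3; β=0, v≡4 (mod 5); (3|5)=-1, (4|5)=+1; sign (−1)^0·-1^0·+1^-3 = +1.
(a,b)_13: α=1, u≡1; β=0, v≡7 (mod 13); (1|13)=+1, (7|13)=-1; sign (−1)^0·+1^0·-1^1 = -1.
(a,b)_2: α=4, β=2; u≡5, v≡3 (mod 8); ε(u)ε(v)=0·1, αω(v)=4·1, βω(u)=2·1; sum ≡ 0  ⇒  +1.
(a,b)_7: α=2, u≡6; β=2, v≡1 (mod 7); (6|7)=-1, (1|7)=+1; sign (−1)^0·-1^2·+1^2 = +1.
(a,b)_3: α=0, u≡2; β=-2, v≡2 (mod 3); (2|3)=-1, (2|3)=-1; sign (−1)^0·-1^-2·-1^0 = +1.
(a,b)_11: α=1, u≡4; β=1, v≡1 (mod 11); (4|11)=+1, (1|11)=+1; sign (−1)^1·+1^1·+1^1 = -1.
(a,b)_∞: sgn(-715)=−, sgn(11)=+, so +1.
|Ram(-715, 11)| = 2, even; anisotropic at {11, 13}.

[11, 13]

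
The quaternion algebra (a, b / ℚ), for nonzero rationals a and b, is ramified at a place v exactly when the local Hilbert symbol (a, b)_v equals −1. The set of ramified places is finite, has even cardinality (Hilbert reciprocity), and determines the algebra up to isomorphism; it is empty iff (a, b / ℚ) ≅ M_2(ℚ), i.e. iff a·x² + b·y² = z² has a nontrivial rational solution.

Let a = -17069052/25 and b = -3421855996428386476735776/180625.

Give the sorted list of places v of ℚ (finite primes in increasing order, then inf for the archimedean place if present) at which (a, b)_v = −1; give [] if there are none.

[7, 13, 29, inf]

(a, b) ≡ (-87087, -157586) mod (ℚ^×)²; places V = {2, 3, 5, 7, 11, 13, 17, 19, 29, ∞}.
(a,b)_17: α=0, u≡13; β=-2, v≡13 (mod 17); (13|17)=+1, (13|17)=+1; sign (−1)^0·+1^-2·+1^0 = +1.
(a,b)_7: α=3, u≡5; β=8, v≡6 (mod 7); (5|7)=-1, (6|7)=-1; sign (−1)^0·-1^8·-1^3 = -1.
(a,b)_3: α=1, u≡2; β=4, v≡1 (mod 3); (2|3)=-1, (1|3)=+1; sign (−1)^0·-1^4·+1^1 = +1.
(a,b)_13: α=1, u≡4; β=5, v≡6 (mod 13); (4|13)=+1, (6|13)=-1; sign (−1)^0·+1^5·-1^1 = -1.
(a,b)_∞: sgn(-87087)=−, sgn(-157586)=−, so -1.
(a,b)_11: α=1, u≡9; β=3, v≡8 (mod 11); (9|11)=+1, (8|11)=-1; sign (−1)^1·+1^3·-1^1 = +1.
(a,b)_29: α=1, u≡1; β=3, v≡18 (mod 29); (1|29)=+1, (18|29)=-1; sign (−1)^0·+1^3·-1^1 = -1.
(a,b)_2: α=2, β=5; u≡1, v≡7 (mod 8); ε(u)ε(v)=0·1, αω(v)=2·0, βω(u)=5·0; sum ≡ 0  ⇒  +1.
(a,b)_5: α=-2, u≡3; β=-4, v≡1 (mod 5); (3|5)=-1, (1|5)=+1; sign (−1)^0·-1^-4·+1^-2 = +1.
(a,b)_19: α=0, u≡9; β=1, v≡5 (mod 19); (9|19)=+1, (5|19)=+1; sign (−1)^0·+1^1·+1^0 = +1.
(-87087, -157586 / ℚ) ramifies at {7, 13, 29, ∞}: a division algebra.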